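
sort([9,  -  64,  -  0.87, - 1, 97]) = [- 64,-1, - 0.87, 9,97 ] 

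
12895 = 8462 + 4433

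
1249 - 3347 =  - 2098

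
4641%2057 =527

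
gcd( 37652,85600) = 4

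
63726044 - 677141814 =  - 613415770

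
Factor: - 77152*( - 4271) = 329516192 = 2^5*2411^1*4271^1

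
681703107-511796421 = 169906686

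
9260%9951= 9260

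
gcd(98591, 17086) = 1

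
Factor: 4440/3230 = 444/323 = 2^2 * 3^1 *17^(- 1 ) * 19^ ( - 1)  *37^1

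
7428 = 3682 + 3746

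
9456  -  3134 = 6322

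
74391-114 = 74277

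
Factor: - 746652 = -2^2 * 3^1 * 43^1*1447^1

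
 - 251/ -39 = 6+17/39 = 6.44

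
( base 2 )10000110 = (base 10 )134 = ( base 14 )98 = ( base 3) 11222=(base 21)68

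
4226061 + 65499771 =69725832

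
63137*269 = 16983853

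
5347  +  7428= 12775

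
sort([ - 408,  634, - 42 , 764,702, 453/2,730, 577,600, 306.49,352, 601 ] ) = [ - 408, - 42,  453/2, 306.49,352,  577, 600,601,634,702, 730, 764 ] 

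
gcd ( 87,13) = 1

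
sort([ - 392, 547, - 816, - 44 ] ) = [ - 816, - 392, - 44,547] 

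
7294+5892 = 13186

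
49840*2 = 99680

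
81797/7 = 81797/7  =  11685.29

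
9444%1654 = 1174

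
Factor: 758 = 2^1 *379^1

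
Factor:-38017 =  - 7^1 * 5431^1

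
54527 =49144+5383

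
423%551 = 423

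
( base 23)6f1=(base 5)103040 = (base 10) 3520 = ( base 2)110111000000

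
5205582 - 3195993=2009589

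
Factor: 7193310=2^1*3^1*5^1*347^1*691^1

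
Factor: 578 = 2^1*17^2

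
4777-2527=2250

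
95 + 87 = 182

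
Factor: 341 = 11^1 * 31^1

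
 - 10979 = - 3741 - 7238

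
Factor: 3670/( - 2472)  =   - 2^( - 2) * 3^(-1 ) * 5^1 * 103^( - 1)*367^1=-1835/1236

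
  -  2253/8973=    - 1 + 2240/2991  =  - 0.25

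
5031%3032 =1999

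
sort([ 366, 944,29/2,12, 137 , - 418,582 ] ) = [ - 418,12,29/2 , 137,366, 582,944 ]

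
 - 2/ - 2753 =2/2753= 0.00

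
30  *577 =17310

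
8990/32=4495/16 = 280.94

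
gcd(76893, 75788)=1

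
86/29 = 86/29=2.97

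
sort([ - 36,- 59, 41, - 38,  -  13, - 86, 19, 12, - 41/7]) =[ - 86,  -  59,-38, -36 , - 13, -41/7, 12, 19, 41 ] 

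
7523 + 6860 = 14383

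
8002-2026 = 5976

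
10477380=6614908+3862472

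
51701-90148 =-38447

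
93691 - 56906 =36785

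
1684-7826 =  - 6142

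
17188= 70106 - 52918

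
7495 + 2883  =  10378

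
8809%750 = 559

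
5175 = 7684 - 2509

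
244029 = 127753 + 116276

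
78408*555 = 43516440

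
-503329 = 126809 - 630138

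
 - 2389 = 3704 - 6093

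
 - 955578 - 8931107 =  - 9886685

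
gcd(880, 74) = 2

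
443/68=6+35/68=6.51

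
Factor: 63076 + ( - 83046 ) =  - 2^1*5^1*1997^1 = - 19970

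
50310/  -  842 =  - 60 + 105/421=- 59.75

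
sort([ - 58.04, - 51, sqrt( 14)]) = [ - 58.04,  -  51, sqrt( 14 ) ]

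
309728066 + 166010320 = 475738386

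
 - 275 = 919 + -1194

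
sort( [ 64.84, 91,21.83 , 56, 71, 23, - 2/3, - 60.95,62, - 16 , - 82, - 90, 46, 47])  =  [-90, - 82, - 60.95, - 16, - 2/3,21.83, 23,46,47, 56, 62, 64.84,  71, 91] 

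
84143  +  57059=141202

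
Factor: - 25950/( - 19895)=30/23= 2^1  *  3^1*5^1*23^( - 1 )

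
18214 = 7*2602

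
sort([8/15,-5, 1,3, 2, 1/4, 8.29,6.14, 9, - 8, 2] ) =[ - 8,-5,1/4, 8/15, 1,2  ,  2, 3, 6.14,8.29,9] 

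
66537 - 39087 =27450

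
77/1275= 77/1275= 0.06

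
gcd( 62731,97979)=1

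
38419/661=58 + 81/661 = 58.12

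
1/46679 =1/46679 = 0.00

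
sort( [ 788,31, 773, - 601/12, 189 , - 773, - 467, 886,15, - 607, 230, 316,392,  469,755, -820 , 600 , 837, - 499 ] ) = [-820, -773 , - 607, - 499, - 467, - 601/12, 15,31,189,230, 316, 392,  469, 600, 755 , 773,  788,837,886 ] 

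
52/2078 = 26/1039 = 0.03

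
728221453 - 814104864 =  - 85883411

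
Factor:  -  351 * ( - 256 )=89856 = 2^8* 3^3* 13^1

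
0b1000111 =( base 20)3b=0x47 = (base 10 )71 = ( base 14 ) 51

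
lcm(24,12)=24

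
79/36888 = 79/36888 = 0.00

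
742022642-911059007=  - 169036365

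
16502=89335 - 72833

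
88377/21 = 4208+3/7 = 4208.43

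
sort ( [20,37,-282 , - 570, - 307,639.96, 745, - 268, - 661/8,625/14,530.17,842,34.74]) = [ - 570, - 307, - 282,-268, - 661/8, 20,34.74, 37, 625/14,  530.17,639.96, 745,842 ]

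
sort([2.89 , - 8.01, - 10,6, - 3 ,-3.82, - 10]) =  [-10, - 10, - 8.01,-3.82 ,-3, 2.89, 6 ] 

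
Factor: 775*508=2^2*5^2*31^1*127^1 = 393700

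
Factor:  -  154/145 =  - 2^1*5^( - 1 )*7^1*11^1*29^(-1)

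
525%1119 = 525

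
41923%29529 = 12394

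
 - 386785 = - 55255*7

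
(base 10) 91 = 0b1011011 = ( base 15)61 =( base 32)2R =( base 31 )2T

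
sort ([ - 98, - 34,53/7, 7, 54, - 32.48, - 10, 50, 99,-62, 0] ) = [ - 98, - 62, - 34, - 32.48, - 10, 0 , 7, 53/7, 50,  54 , 99]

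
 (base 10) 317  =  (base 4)10331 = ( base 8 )475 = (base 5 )2232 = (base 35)92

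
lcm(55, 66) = 330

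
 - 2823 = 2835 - 5658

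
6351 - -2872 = 9223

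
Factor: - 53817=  - 3^1*17939^1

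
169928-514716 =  - 344788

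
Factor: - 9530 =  - 2^1*5^1  *  953^1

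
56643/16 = 3540 + 3/16 = 3540.19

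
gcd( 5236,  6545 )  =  1309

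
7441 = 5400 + 2041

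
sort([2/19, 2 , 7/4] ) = [ 2/19, 7/4,2 ] 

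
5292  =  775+4517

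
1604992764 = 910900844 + 694091920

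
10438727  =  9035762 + 1402965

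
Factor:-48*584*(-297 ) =2^7*3^4*11^1*73^1=8325504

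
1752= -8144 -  - 9896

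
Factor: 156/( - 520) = -2^( - 1)*3^1*5^( - 1) =-3/10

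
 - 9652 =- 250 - 9402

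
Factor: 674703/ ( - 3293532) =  - 74967/365948 = - 2^(-2 )*3^1*11^( -1)*8317^( - 1)*24989^1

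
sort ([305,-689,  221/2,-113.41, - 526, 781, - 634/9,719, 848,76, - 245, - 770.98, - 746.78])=[-770.98, - 746.78, - 689, - 526, - 245, - 113.41,-634/9,76,221/2,305,719,781,848] 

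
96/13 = 7  +  5/13 = 7.38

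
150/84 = 1 + 11/14 = 1.79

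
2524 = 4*631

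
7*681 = 4767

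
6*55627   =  333762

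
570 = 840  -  270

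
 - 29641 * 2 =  - 59282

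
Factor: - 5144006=-2^1*7^1*79^1*4651^1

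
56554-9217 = 47337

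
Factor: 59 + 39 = 2^1*7^2 = 98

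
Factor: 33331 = 33331^1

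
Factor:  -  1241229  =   - 3^1 * 11^1*29^1*1297^1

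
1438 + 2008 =3446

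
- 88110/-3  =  29370/1 = 29370.00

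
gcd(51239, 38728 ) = 1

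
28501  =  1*28501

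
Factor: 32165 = 5^1*7^1 *919^1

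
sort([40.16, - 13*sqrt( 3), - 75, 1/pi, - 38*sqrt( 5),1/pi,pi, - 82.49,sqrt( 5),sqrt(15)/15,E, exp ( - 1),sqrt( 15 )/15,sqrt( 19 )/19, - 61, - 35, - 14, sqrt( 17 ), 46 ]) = [ - 38*sqrt(5), - 82.49,- 75,-61, - 35, - 13*sqrt ( 3 ), - 14, sqrt(19)/19,sqrt(15)/15, sqrt( 15 )/15, 1/pi,1/pi,exp( - 1),sqrt( 5), E, pi , sqrt( 17), 40.16,46]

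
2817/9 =313 = 313.00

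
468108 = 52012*9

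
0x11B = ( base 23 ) C7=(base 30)9D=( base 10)283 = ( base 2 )100011011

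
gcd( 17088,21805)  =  89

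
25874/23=1124 + 22/23 = 1124.96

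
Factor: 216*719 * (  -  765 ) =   -  2^3*3^5*5^1*17^1*719^1 = -118807560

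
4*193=772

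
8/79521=8/79521 =0.00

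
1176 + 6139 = 7315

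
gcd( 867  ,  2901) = 3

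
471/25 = 471/25 = 18.84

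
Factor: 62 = 2^1*31^1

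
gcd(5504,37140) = 4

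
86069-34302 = 51767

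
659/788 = 659/788 = 0.84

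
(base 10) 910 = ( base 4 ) 32032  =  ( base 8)1616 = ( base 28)14e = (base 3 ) 1020201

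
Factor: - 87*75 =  - 3^2*5^2*29^1 = - 6525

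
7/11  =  7/11 = 0.64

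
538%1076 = 538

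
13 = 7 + 6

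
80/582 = 40/291 = 0.14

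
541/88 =541/88 = 6.15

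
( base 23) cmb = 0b1101011010001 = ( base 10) 6865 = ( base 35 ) 5L5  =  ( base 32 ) 6mh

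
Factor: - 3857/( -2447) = 7^1 * 19^1*29^1*2447^( - 1)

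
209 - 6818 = -6609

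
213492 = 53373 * 4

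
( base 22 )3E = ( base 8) 120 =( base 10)80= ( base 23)3B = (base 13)62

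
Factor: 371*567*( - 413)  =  -86877441 = - 3^4*7^3*53^1 * 59^1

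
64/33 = 1 + 31/33 = 1.94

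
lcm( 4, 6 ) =12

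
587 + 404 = 991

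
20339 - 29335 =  - 8996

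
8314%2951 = 2412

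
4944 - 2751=2193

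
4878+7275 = 12153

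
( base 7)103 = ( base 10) 52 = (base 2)110100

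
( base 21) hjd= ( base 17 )1a64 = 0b1111011100101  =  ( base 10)7909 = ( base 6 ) 100341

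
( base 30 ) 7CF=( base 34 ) 5QB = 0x1A13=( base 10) 6675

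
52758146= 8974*5879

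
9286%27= 25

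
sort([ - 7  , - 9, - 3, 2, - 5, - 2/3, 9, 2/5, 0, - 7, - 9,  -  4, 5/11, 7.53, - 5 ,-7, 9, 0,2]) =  [  -  9, - 9,-7,-7, - 7, - 5, - 5, - 4, - 3, - 2/3, 0,0, 2/5,5/11, 2, 2, 7.53, 9,  9]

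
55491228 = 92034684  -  36543456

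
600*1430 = 858000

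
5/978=5/978 = 0.01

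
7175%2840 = 1495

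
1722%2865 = 1722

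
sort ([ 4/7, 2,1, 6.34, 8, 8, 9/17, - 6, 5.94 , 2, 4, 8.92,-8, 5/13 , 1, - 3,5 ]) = [ - 8, - 6, - 3,5/13,9/17, 4/7,1, 1, 2, 2,4, 5,5.94,6.34, 8,8,8.92] 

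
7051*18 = 126918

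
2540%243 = 110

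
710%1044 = 710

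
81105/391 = 207 + 168/391 = 207.43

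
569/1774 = 569/1774 = 0.32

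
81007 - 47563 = 33444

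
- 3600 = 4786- 8386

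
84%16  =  4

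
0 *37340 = 0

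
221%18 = 5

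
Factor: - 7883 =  - 7883^1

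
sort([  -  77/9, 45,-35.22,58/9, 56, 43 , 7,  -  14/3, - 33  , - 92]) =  [ - 92,-35.22, - 33 , - 77/9, - 14/3, 58/9,  7, 43,45, 56]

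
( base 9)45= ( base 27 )1e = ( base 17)27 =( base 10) 41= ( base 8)51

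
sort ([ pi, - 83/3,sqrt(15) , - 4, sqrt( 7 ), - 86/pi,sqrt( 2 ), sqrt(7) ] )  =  [-83/3, - 86/pi, - 4,sqrt( 2),sqrt( 7),sqrt(7),pi,  sqrt(15) ]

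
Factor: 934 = 2^1*467^1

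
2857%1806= 1051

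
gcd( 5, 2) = 1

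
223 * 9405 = 2097315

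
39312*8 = 314496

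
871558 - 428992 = 442566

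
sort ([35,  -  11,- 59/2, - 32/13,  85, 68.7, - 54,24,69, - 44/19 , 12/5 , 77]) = [-54,  -  59/2,-11,  -  32/13 ,  -  44/19,12/5,24,  35,68.7,69,77, 85]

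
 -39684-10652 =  - 50336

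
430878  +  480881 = 911759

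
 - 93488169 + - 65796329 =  - 159284498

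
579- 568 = 11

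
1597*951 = 1518747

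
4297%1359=220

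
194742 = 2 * 97371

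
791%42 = 35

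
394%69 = 49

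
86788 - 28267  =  58521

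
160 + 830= 990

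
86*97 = 8342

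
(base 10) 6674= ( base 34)5qa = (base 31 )6t9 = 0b1101000010010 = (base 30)7CE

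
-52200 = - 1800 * 29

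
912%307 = 298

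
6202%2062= 16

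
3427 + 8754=12181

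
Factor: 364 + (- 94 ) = 270 = 2^1*3^3*5^1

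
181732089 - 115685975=66046114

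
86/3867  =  86/3867 = 0.02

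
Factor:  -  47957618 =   -  2^1*41^1 * 584849^1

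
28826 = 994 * 29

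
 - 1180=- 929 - 251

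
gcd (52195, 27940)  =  55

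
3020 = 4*755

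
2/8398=1/4199 = 0.00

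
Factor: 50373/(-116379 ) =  - 29/67= -  29^1*67^( - 1 ) 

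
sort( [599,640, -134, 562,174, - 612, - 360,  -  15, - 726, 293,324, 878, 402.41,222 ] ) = [ - 726, - 612,  -  360,-134, - 15,174,  222, 293,324, 402.41  ,  562,599, 640, 878 ] 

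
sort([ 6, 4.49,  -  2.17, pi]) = [ - 2.17, pi,4.49, 6]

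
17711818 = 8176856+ 9534962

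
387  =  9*43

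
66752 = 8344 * 8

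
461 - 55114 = - 54653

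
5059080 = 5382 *940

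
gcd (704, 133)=1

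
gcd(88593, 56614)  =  1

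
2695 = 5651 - 2956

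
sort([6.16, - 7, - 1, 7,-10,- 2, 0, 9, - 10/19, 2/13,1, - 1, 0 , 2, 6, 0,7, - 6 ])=[ - 10, - 7, - 6, - 2, - 1 , - 1,-10/19, 0, 0, 0, 2/13, 1, 2, 6, 6.16, 7,7, 9]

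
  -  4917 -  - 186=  - 4731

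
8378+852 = 9230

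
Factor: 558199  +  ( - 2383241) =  - 2^1*912521^1= -1825042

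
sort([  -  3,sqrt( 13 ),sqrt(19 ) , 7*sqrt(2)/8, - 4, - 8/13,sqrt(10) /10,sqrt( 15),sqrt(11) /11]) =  [ - 4, - 3, - 8/13,sqrt( 11)/11,sqrt(10 ) /10,7*sqrt( 2)/8,sqrt ( 13), sqrt(15),sqrt(19) ]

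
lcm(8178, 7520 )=654240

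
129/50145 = 43/16715 = 0.00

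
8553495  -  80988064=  - 72434569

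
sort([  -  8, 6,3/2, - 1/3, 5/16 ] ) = [ - 8, - 1/3,5/16,3/2,6 ]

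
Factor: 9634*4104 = 2^4 * 3^3*19^1*4817^1 = 39537936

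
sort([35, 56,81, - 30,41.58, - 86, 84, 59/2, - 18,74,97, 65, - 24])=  [-86, - 30, - 24, - 18,59/2 , 35,41.58,56,65,74,81,84,97] 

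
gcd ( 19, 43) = 1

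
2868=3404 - 536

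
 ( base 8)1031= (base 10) 537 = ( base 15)25C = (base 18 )1bf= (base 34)fr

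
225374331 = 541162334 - 315788003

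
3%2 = 1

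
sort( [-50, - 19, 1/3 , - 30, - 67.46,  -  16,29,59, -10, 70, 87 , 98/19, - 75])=[ - 75,  -  67.46, - 50, - 30,-19, - 16, - 10,1/3,98/19,29,59,70, 87] 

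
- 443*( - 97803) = 43326729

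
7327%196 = 75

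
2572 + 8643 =11215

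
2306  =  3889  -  1583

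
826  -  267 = 559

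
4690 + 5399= 10089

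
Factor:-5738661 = - 3^3*23^1*9241^1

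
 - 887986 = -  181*4906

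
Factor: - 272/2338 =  - 136/1169 = -2^3  *7^( - 1) * 17^1*167^ ( - 1 )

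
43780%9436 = 6036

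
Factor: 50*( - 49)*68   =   - 2^3*5^2*7^2*17^1 = - 166600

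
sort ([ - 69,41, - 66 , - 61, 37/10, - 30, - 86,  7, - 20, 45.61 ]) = [ - 86 , - 69 ,  -  66, - 61 , - 30, - 20 , 37/10 , 7, 41, 45.61 ] 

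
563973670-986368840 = - 422395170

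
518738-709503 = - 190765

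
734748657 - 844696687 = - 109948030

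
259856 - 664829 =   -  404973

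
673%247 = 179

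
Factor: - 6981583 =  - 7^1*997369^1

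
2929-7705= - 4776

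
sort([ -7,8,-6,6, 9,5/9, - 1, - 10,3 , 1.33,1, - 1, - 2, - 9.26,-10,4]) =[ - 10, - 10, - 9.26,-7, - 6, - 2, - 1,-1,5/9,1, 1.33,  3,4,6,8,9 ]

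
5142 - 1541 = 3601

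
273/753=91/251 = 0.36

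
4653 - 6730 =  - 2077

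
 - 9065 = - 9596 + 531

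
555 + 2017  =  2572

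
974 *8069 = 7859206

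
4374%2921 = 1453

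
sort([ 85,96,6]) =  [6,85, 96] 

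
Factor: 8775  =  3^3*5^2* 13^1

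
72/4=18=18.00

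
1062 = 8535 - 7473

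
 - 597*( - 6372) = 3804084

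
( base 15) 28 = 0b100110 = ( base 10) 38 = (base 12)32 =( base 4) 212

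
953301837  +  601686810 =1554988647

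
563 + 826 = 1389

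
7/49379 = 7/49379 =0.00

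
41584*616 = 25615744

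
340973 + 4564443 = 4905416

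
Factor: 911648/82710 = 2^4*3^ ( - 2 )*5^( - 1) * 31^1 = 496/45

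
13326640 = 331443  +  12995197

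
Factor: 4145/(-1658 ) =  - 5/2 = - 2^(-1) * 5^1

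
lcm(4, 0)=0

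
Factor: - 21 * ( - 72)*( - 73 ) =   -  2^3*3^3*7^1*73^1=   - 110376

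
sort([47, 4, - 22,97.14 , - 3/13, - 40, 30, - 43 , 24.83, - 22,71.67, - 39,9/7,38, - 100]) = [ -100, - 43,-40,  -  39, -22, - 22, - 3/13  ,  9/7,4, 24.83, 30, 38,47,71.67,97.14] 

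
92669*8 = 741352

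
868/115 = 868/115= 7.55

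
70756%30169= 10418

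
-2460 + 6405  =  3945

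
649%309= 31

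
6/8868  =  1/1478 = 0.00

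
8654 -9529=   -  875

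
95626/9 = 10625 + 1/9 =10625.11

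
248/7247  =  248/7247  =  0.03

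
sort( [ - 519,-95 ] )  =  [ - 519,- 95 ] 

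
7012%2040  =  892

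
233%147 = 86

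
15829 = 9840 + 5989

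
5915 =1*5915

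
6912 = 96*72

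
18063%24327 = 18063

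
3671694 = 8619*426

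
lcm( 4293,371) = 30051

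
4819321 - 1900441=2918880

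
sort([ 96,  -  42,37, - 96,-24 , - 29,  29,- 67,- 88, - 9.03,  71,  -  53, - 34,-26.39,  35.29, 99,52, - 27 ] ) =[ - 96,  -  88, - 67, - 53, - 42, - 34, - 29 , - 27, - 26.39, - 24, - 9.03 , 29,35.29 , 37 , 52, 71,96, 99 ] 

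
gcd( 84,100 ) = 4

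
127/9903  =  127/9903 = 0.01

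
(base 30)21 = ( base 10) 61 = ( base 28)25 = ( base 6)141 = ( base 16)3d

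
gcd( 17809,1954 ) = 1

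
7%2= 1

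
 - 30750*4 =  - 123000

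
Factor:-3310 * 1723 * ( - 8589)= 2^1 * 3^1 * 5^1*7^1*331^1 * 409^1*1723^1 = 48984183570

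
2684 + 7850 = 10534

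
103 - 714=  - 611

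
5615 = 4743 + 872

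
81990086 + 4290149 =86280235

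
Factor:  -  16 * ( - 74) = 2^5*37^1 = 1184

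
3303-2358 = 945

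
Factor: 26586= 2^1*3^2*7^1*211^1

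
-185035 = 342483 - 527518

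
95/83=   1  +  12/83 = 1.14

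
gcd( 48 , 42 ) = 6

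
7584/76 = 1896/19 = 99.79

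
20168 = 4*5042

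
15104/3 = 15104/3 =5034.67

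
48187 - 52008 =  - 3821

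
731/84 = 731/84  =  8.70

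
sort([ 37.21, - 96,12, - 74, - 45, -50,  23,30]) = [ - 96, - 74,-50,-45,12,23,  30,37.21] 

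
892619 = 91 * 9809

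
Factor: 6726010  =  2^1*5^1*227^1*2963^1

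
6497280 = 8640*752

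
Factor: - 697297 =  - 449^1*1553^1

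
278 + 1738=2016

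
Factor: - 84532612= - 2^2*21133153^1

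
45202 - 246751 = -201549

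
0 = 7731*0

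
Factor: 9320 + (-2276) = 2^2*3^1 *587^1 = 7044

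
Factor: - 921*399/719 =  - 3^2 * 7^1 * 19^1*307^1  *  719^( - 1 ) = - 367479/719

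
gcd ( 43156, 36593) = 1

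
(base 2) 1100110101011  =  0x19ab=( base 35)5CQ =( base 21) EIJ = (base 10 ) 6571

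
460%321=139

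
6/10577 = 6/10577= 0.00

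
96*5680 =545280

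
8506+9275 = 17781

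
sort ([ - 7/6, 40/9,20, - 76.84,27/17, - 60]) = [ - 76.84, - 60,-7/6, 27/17,40/9,20]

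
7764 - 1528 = 6236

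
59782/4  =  14945+1/2 = 14945.50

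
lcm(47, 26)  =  1222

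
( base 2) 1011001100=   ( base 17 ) 282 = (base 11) 5A1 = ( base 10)716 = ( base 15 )32B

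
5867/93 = 63 + 8/93 =63.09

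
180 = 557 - 377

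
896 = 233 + 663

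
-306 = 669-975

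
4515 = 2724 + 1791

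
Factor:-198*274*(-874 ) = 47416248 =2^3*3^2*11^1*19^1 * 23^1*137^1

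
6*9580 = 57480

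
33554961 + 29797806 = 63352767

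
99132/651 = 152+60/217 = 152.28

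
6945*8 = 55560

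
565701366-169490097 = 396211269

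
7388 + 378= 7766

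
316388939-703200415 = -386811476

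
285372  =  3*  95124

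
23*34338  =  789774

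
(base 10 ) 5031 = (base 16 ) 13a7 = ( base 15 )1756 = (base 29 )5se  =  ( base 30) 5hl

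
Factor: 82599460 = 2^2*5^1*19^1*217367^1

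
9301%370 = 51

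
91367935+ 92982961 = 184350896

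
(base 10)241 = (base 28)8h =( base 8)361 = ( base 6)1041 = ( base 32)7h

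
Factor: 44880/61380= 2^2*3^( - 1)*17^1 * 31^(-1 ) = 68/93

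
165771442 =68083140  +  97688302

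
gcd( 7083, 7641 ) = 9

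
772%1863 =772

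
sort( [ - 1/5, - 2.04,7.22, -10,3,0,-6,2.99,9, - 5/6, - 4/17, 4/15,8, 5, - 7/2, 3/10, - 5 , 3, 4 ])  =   [-10, - 6, - 5, - 7/2,-2.04,-5/6, - 4/17, - 1/5 , 0,4/15, 3/10, 2.99,3,  3, 4,  5, 7.22, 8, 9 ] 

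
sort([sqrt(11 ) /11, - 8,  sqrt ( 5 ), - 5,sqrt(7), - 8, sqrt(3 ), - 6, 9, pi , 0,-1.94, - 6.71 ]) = [-8,-8, - 6.71, - 6, - 5, - 1.94, 0,sqrt(11) /11, sqrt( 3 ),sqrt (5 ),sqrt ( 7), pi,9 ]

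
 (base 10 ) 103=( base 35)2X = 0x67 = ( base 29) 3g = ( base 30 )3d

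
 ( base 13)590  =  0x3c2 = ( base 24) 1g2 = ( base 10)962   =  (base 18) 2H8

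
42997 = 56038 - 13041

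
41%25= 16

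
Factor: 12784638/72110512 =6392319/36055256 = 2^( -3 )*3^1*1321^1 * 1613^1 * 4506907^(-1 )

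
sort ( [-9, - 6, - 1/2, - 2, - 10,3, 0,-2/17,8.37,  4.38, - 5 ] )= [ - 10,-9 , - 6, - 5,  -  2,- 1/2,  -  2/17,0,3,  4.38, 8.37]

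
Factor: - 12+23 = 11 = 11^1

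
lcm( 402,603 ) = 1206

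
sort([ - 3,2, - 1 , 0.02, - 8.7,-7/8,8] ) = [ - 8.7,  -  3, - 1, - 7/8, 0.02, 2, 8 ] 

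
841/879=841/879= 0.96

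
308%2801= 308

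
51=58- 7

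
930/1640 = 93/164 =0.57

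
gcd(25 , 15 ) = 5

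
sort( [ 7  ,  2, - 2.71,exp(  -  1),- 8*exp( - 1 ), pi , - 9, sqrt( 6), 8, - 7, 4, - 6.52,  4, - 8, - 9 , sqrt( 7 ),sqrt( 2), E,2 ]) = [ - 9, - 9, - 8, - 7 ,-6.52, - 8*exp(  -  1),  -  2.71,exp( - 1),sqrt( 2 ),2,2,sqrt(6 ), sqrt( 7),E,pi,  4,  4 , 7 , 8 ] 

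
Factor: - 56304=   -  2^4*3^2*17^1*23^1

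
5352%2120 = 1112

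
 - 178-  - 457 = 279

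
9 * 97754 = 879786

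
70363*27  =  1899801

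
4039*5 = 20195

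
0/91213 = 0  =  0.00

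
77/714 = 11/102 = 0.11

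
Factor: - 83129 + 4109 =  - 2^2 * 3^2*5^1*439^1 = -  79020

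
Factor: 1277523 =3^2*13^1*61^1*179^1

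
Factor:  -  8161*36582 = - 2^1*3^1* 7^1* 13^1*67^1 * 8161^1 = -298545702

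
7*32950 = 230650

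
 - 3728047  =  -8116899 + 4388852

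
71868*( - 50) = -3593400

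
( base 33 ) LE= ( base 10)707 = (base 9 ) 865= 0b1011000011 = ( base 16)2C3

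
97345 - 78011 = 19334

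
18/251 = 18/251  =  0.07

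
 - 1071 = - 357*3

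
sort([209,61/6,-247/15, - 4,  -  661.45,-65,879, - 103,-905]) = [  -  905,-661.45, - 103 , - 65, - 247/15, - 4, 61/6,209, 879]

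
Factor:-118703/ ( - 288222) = 2^(-1) * 3^(-1) * 11^( - 2) * 13^1*23^1 = 299/726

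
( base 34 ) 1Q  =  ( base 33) 1r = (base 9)66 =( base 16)3C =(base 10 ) 60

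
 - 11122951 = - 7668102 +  - 3454849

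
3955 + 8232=12187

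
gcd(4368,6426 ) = 42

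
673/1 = 673 = 673.00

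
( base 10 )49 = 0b110001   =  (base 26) 1n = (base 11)45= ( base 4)301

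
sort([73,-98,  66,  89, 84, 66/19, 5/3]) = [ - 98, 5/3,66/19,  66, 73, 84 , 89 ] 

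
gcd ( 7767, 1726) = 863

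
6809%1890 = 1139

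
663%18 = 15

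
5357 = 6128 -771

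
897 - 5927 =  - 5030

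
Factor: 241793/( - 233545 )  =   - 5^(-1)*13^( - 1 )*3593^(-1)*241793^1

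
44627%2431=869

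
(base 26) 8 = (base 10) 8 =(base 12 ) 8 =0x8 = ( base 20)8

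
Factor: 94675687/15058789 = 15058789^ ( - 1) *94675687^1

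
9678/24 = 1613/4 = 403.25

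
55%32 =23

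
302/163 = 1 + 139/163 = 1.85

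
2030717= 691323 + 1339394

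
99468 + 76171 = 175639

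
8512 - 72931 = -64419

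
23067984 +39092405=62160389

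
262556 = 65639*4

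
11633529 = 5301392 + 6332137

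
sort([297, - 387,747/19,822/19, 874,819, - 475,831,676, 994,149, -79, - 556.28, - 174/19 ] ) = [ - 556.28,-475,- 387, - 79, - 174/19,747/19,822/19, 149,297 , 676,  819, 831,874, 994]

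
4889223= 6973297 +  - 2084074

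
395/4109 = 395/4109  =  0.10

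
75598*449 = 33943502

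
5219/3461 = 5219/3461=1.51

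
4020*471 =1893420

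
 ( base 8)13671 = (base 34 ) 58l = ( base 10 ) 6073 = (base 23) bb1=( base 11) 4621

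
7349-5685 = 1664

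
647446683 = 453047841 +194398842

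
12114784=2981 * 4064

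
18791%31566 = 18791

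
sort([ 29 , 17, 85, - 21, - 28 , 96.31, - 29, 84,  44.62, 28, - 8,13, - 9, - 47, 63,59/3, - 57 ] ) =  [ - 57, - 47,-29, - 28, - 21,-9,-8, 13,17,59/3,28,29, 44.62,63,84, 85,96.31]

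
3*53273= 159819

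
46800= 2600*18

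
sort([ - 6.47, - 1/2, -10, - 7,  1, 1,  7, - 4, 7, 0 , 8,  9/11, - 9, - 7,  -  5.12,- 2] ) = [ - 10,  -  9, - 7, - 7, - 6.47, - 5.12,-4, - 2 ,- 1/2, 0,9/11,1, 1,7 , 7, 8]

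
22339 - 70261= - 47922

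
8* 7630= 61040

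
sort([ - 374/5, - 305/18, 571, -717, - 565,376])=[ - 717, - 565, - 374/5 , - 305/18, 376,571 ] 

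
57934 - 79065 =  - 21131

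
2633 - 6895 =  - 4262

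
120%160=120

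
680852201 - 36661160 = 644191041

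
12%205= 12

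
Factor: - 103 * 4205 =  - 433115 = - 5^1*29^2 * 103^1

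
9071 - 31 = 9040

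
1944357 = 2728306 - 783949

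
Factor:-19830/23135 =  - 6/7 = -2^1*3^1*7^(-1 ) 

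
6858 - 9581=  - 2723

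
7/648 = 7/648 =0.01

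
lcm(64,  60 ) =960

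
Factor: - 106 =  - 2^1 * 53^1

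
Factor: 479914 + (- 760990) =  - 2^2*3^1*59^1*397^1 = - 281076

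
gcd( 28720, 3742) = 2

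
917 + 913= 1830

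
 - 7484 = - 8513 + 1029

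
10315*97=1000555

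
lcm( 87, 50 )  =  4350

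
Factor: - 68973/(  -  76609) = 831/923 = 3^1*13^(- 1)*71^(-1)*277^1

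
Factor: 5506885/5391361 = 5^1*23^( - 1 )*29^( - 1 ) *59^ (-1 )*137^ (  -  1 ) * 1101377^1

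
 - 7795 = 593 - 8388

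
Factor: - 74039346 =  - 2^1*3^4 * 23^1*31^1 * 641^1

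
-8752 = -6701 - 2051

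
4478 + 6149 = 10627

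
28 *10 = 280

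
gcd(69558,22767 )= 3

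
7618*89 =678002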